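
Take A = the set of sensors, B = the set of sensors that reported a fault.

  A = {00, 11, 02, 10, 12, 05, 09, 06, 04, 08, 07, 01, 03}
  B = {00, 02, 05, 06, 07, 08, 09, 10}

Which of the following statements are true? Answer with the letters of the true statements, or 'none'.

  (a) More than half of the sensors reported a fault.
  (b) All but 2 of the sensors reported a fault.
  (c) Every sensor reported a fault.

|A| = 13, |A ∩ B| = 8, |A ∖ B| = 5.
(a) |A ∩ B| > |A ∖ B|: holds.
(b) |A ∖ B| = 2: fails.
(c) A ⊆ B, i.e. every element of A is in B (|A ∖ B| = 0): fails.

(a)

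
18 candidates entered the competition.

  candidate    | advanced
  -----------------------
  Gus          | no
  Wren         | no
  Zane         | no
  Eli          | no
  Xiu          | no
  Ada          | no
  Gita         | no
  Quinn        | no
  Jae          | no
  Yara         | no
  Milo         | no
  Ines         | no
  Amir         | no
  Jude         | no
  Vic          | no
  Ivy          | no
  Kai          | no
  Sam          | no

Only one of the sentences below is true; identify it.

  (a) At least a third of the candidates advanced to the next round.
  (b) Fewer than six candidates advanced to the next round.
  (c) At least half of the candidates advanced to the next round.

|A| = 18, |A ∩ B| = 0, |A ∖ B| = 18.
(a) requires |A ∩ B| / |A| ≥ 1/3: false.
(b) requires |A ∩ B| < 6: true.
(c) requires |A ∩ B| ≥ |A ∖ B|: false.

(b)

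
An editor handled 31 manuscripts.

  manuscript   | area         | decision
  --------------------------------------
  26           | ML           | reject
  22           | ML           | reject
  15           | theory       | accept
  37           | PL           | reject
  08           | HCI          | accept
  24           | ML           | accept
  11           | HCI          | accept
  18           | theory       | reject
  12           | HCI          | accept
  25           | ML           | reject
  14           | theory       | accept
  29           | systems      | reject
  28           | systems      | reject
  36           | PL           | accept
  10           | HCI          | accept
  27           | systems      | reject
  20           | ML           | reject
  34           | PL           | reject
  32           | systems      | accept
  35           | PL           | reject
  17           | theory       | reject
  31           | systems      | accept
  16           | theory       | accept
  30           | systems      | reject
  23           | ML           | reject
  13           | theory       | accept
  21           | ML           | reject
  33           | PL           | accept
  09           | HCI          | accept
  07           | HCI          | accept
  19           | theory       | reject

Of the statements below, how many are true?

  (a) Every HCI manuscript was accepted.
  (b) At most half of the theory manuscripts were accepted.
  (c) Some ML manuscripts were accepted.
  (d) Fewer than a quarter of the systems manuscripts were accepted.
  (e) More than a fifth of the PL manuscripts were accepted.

(a) HCI: |A| = 6, |A ∩ B| = 6; needs A ⊆ B, i.e. every element of A is in B (|A ∖ B| = 0) — true.
(b) theory: |A| = 7, |A ∩ B| = 4; needs |A ∩ B| ≤ |A ∖ B| — false.
(c) ML: |A| = 7, |A ∩ B| = 1; needs A ∩ B ≠ ∅ (|A ∩ B| ≥ 1) — true.
(d) systems: |A| = 6, |A ∩ B| = 2; needs |A ∩ B| / |A| < 1/4 — false.
(e) PL: |A| = 5, |A ∩ B| = 2; needs |A ∩ B| / |A| > 1/5 — true.

3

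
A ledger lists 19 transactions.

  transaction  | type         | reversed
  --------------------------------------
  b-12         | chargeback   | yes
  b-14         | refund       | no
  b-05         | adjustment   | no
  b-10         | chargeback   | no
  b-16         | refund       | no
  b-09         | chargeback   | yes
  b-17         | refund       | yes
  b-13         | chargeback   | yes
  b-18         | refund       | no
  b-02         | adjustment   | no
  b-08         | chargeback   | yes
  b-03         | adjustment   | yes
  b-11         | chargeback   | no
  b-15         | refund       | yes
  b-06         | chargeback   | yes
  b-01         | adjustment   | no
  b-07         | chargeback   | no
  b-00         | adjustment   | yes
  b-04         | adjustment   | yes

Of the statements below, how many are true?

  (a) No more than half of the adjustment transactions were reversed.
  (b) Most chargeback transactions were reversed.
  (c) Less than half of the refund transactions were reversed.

3

(a) adjustment: |A| = 6, |A ∩ B| = 3; needs |A ∩ B| ≤ |A ∖ B| — true.
(b) chargeback: |A| = 8, |A ∩ B| = 5; needs |A ∩ B| > |A ∖ B| — true.
(c) refund: |A| = 5, |A ∩ B| = 2; needs |A ∩ B| < |A ∖ B| — true.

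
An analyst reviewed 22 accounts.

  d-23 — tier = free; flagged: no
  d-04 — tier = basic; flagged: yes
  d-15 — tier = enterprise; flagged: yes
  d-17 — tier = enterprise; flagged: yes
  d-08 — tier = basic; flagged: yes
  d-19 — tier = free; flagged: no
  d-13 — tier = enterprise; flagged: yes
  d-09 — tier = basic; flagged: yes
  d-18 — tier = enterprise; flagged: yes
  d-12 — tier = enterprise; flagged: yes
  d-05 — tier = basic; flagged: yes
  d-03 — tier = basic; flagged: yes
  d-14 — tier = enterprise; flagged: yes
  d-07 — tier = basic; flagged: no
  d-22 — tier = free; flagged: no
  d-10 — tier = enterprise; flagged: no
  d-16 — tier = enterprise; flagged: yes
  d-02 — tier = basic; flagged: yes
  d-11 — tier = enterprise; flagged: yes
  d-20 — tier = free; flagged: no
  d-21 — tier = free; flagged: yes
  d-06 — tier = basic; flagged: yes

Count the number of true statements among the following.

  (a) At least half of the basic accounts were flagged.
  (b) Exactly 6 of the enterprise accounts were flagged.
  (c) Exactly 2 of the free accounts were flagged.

(a) basic: |A| = 8, |A ∩ B| = 7; needs |A ∩ B| ≥ |A ∖ B| — true.
(b) enterprise: |A| = 9, |A ∩ B| = 8; needs |A ∩ B| = 6 — false.
(c) free: |A| = 5, |A ∩ B| = 1; needs |A ∩ B| = 2 — false.

1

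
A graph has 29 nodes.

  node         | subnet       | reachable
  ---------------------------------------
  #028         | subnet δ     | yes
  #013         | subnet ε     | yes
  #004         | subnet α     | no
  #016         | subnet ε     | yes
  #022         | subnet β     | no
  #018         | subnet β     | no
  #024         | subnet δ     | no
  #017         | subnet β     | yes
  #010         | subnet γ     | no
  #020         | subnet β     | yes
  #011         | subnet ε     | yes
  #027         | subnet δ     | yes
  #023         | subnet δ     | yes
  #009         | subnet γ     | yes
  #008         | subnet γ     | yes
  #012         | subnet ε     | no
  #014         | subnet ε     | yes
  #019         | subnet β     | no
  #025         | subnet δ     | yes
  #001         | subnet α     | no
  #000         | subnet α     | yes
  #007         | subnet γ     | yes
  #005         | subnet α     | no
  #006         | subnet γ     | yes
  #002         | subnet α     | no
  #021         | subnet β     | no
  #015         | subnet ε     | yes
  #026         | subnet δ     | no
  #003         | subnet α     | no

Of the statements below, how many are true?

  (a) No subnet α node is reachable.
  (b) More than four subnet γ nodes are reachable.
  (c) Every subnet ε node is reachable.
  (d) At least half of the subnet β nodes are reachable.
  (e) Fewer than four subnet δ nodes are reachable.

(a) subnet α: |A| = 6, |A ∩ B| = 1; needs A ∩ B = ∅ (|A ∩ B| = 0) — false.
(b) subnet γ: |A| = 5, |A ∩ B| = 4; needs |A ∩ B| > 4 — false.
(c) subnet ε: |A| = 6, |A ∩ B| = 5; needs A ⊆ B, i.e. every element of A is in B (|A ∖ B| = 0) — false.
(d) subnet β: |A| = 6, |A ∩ B| = 2; needs |A ∩ B| ≥ |A ∖ B| — false.
(e) subnet δ: |A| = 6, |A ∩ B| = 4; needs |A ∩ B| < 4 — false.

0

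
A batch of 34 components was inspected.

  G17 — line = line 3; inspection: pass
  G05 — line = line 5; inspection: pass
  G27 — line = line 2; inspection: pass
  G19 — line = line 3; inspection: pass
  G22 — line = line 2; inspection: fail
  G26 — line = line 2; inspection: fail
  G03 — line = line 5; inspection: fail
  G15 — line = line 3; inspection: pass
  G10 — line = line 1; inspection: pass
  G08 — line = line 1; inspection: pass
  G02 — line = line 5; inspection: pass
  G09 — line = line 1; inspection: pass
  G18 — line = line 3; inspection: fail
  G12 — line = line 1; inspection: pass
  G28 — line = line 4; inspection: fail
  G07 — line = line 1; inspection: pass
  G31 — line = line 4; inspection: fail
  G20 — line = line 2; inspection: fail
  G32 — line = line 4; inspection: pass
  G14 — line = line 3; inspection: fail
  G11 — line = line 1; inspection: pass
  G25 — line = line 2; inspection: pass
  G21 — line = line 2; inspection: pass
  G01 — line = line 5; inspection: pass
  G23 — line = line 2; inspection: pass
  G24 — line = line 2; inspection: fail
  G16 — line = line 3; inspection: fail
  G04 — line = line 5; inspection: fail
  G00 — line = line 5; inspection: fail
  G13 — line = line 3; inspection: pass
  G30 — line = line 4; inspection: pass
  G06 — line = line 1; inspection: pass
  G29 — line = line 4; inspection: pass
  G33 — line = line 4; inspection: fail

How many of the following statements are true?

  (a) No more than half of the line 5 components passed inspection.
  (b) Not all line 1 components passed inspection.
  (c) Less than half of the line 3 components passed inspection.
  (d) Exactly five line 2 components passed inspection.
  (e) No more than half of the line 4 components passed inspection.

(a) line 5: |A| = 6, |A ∩ B| = 3; needs |A ∩ B| ≤ |A ∖ B| — true.
(b) line 1: |A| = 7, |A ∩ B| = 7; needs A ⊄ B (|A ∖ B| ≥ 1) — false.
(c) line 3: |A| = 7, |A ∩ B| = 4; needs |A ∩ B| < |A ∖ B| — false.
(d) line 2: |A| = 8, |A ∩ B| = 4; needs |A ∩ B| = 5 — false.
(e) line 4: |A| = 6, |A ∩ B| = 3; needs |A ∩ B| ≤ |A ∖ B| — true.

2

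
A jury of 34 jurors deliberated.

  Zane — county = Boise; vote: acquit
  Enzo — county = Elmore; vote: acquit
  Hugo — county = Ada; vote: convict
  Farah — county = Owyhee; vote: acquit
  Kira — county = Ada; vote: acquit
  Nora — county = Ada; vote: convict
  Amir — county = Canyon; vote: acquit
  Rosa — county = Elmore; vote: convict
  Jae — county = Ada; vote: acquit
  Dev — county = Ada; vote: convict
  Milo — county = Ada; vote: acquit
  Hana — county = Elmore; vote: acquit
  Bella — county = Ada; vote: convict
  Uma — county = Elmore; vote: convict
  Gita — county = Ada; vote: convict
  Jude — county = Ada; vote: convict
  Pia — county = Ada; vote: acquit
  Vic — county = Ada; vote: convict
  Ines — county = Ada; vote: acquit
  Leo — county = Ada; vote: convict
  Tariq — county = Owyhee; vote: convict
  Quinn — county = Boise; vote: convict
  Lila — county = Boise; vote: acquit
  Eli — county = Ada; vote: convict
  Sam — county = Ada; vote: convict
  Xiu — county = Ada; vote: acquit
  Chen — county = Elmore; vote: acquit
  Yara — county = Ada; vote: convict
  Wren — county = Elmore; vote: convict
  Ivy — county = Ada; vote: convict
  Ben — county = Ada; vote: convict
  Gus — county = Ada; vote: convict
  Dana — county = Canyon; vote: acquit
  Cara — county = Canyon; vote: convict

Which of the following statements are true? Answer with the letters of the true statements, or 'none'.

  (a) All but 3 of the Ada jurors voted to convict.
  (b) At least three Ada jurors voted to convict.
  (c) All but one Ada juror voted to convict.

(b)

|A| = 20, |A ∩ B| = 14, |A ∖ B| = 6.
(a) |A ∖ B| = 3: fails.
(b) |A ∩ B| ≥ 3: holds.
(c) |A ∖ B| = 1: fails.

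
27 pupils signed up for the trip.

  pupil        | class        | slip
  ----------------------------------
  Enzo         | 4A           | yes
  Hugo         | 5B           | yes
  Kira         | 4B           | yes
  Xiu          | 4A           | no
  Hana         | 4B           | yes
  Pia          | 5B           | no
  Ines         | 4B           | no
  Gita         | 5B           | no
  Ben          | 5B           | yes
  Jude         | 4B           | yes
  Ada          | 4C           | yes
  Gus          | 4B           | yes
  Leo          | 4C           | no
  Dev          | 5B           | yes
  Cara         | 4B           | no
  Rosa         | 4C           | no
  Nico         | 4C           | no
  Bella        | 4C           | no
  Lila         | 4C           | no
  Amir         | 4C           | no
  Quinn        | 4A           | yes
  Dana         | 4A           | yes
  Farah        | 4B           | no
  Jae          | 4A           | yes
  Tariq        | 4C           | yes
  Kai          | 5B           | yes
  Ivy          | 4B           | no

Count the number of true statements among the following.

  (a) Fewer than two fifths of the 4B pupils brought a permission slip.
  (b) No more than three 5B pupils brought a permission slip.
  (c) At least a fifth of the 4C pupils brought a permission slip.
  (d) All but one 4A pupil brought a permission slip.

2

(a) 4B: |A| = 8, |A ∩ B| = 4; needs |A ∩ B| / |A| < 2/5 — false.
(b) 5B: |A| = 6, |A ∩ B| = 4; needs |A ∩ B| ≤ 3 — false.
(c) 4C: |A| = 8, |A ∩ B| = 2; needs |A ∩ B| / |A| ≥ 1/5 — true.
(d) 4A: |A| = 5, |A ∩ B| = 4; needs |A ∖ B| = 1 — true.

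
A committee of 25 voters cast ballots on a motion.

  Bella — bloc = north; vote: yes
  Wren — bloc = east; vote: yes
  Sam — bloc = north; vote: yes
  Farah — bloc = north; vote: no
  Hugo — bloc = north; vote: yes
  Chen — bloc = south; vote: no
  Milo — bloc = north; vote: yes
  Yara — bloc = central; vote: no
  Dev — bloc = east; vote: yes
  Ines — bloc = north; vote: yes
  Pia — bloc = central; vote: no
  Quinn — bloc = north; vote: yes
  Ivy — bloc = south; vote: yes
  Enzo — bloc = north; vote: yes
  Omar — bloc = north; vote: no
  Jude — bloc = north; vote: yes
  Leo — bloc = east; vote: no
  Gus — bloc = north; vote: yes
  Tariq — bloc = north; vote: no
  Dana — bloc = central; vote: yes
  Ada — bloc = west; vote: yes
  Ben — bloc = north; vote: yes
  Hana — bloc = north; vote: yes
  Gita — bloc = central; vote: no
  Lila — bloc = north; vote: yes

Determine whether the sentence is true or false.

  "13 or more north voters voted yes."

False

'13 or more north voters voted yes' holds iff |A ∩ B| ≥ 13.
|A| = 15, |A ∩ B| = 12, |A ∖ B| = 3.
|A ∩ B| = 12, so the statement is false.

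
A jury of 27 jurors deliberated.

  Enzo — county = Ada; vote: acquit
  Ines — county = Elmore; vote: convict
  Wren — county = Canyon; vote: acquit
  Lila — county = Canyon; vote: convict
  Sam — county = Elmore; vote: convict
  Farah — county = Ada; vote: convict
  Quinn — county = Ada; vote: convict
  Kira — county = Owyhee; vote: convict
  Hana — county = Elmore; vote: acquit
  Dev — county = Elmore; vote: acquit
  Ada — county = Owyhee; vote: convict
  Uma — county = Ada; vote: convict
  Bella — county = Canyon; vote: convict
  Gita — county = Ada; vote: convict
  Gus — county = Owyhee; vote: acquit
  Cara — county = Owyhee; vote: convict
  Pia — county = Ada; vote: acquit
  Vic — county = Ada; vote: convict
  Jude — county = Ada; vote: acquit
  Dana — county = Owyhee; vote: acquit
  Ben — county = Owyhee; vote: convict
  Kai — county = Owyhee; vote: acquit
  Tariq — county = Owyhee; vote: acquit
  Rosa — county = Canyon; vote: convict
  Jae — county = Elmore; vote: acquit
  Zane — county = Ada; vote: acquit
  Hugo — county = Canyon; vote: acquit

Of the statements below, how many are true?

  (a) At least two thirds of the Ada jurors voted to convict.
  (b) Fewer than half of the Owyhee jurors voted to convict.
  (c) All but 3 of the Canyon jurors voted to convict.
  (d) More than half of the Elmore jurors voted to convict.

(a) Ada: |A| = 9, |A ∩ B| = 5; needs |A ∩ B| / |A| ≥ 2/3 — false.
(b) Owyhee: |A| = 8, |A ∩ B| = 4; needs |A ∩ B| < |A ∖ B| — false.
(c) Canyon: |A| = 5, |A ∩ B| = 3; needs |A ∖ B| = 3 — false.
(d) Elmore: |A| = 5, |A ∩ B| = 2; needs |A ∩ B| > |A ∖ B| — false.

0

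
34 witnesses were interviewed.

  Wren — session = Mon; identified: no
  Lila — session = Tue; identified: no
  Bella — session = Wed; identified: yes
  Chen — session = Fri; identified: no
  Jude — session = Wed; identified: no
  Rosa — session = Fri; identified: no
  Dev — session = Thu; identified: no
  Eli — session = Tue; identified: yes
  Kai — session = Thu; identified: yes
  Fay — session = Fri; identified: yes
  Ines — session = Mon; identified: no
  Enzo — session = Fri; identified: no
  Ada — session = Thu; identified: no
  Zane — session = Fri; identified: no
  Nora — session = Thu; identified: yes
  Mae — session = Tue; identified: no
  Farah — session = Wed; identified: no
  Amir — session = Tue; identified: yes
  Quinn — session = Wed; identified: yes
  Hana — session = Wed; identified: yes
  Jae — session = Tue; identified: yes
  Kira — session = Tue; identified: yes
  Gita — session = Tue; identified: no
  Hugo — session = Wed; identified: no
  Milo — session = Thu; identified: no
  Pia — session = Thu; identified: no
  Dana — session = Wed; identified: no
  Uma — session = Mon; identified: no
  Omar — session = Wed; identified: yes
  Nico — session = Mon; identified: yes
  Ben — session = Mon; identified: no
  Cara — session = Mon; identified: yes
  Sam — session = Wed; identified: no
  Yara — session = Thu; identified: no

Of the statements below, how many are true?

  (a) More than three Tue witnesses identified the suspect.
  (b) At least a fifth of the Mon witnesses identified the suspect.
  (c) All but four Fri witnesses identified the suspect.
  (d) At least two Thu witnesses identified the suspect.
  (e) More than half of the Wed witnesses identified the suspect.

(a) Tue: |A| = 7, |A ∩ B| = 4; needs |A ∩ B| > 3 — true.
(b) Mon: |A| = 6, |A ∩ B| = 2; needs |A ∩ B| / |A| ≥ 1/5 — true.
(c) Fri: |A| = 5, |A ∩ B| = 1; needs |A ∖ B| = 4 — true.
(d) Thu: |A| = 7, |A ∩ B| = 2; needs |A ∩ B| ≥ 2 — true.
(e) Wed: |A| = 9, |A ∩ B| = 4; needs |A ∩ B| > |A ∖ B| — false.

4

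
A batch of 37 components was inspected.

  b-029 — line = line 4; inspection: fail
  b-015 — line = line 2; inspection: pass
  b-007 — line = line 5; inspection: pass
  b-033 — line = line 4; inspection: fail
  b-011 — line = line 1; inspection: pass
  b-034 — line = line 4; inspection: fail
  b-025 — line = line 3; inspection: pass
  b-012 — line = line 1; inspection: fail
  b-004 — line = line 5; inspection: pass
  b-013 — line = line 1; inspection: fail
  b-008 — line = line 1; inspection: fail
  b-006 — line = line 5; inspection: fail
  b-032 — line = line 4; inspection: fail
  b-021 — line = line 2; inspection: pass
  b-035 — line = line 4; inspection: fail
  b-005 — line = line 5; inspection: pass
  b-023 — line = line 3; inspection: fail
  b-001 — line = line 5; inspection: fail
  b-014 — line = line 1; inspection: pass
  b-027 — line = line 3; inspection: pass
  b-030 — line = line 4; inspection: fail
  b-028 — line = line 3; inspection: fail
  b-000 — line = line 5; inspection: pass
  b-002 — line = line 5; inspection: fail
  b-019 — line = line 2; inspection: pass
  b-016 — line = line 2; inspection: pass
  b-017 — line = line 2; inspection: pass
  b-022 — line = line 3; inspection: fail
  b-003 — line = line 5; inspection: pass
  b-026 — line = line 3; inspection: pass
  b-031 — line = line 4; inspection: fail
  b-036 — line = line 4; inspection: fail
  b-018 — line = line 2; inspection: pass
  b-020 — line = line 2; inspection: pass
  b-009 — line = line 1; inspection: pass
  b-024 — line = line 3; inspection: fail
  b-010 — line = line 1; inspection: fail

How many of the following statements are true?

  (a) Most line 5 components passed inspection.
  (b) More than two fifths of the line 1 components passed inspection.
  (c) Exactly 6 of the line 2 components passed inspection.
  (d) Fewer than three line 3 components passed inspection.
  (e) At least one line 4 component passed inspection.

(a) line 5: |A| = 8, |A ∩ B| = 5; needs |A ∩ B| > |A ∖ B| — true.
(b) line 1: |A| = 7, |A ∩ B| = 3; needs |A ∩ B| / |A| > 2/5 — true.
(c) line 2: |A| = 7, |A ∩ B| = 7; needs |A ∩ B| = 6 — false.
(d) line 3: |A| = 7, |A ∩ B| = 3; needs |A ∩ B| < 3 — false.
(e) line 4: |A| = 8, |A ∩ B| = 0; needs A ∩ B ≠ ∅ (|A ∩ B| ≥ 1) — false.

2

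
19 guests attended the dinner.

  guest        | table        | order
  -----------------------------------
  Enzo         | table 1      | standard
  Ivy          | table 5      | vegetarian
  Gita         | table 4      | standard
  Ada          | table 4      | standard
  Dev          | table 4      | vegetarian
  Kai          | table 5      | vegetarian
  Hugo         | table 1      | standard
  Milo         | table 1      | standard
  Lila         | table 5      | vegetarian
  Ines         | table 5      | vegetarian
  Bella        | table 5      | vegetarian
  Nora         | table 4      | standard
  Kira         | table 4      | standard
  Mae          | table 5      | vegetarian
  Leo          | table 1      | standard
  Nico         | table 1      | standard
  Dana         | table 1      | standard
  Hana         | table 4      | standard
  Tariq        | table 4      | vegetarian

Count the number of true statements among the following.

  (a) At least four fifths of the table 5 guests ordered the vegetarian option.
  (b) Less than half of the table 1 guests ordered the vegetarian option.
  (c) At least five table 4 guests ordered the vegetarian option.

(a) table 5: |A| = 6, |A ∩ B| = 6; needs |A ∩ B| / |A| ≥ 4/5 — true.
(b) table 1: |A| = 6, |A ∩ B| = 0; needs |A ∩ B| < |A ∖ B| — true.
(c) table 4: |A| = 7, |A ∩ B| = 2; needs |A ∩ B| ≥ 5 — false.

2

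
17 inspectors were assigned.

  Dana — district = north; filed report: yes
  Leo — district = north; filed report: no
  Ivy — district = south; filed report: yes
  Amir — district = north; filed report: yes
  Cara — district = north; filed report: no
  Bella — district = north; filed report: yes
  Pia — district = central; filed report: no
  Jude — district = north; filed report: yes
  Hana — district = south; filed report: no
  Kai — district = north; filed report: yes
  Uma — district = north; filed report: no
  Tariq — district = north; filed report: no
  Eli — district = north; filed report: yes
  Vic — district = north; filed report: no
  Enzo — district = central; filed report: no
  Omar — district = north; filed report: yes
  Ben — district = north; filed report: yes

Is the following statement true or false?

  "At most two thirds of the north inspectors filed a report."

The determiner here denotes the relation: |A ∩ B| / |A| ≤ 2/3.
A (the restrictor) = {Dana, Leo, Amir, Cara, Bella, Jude, Kai, Uma, Tariq, Eli, Vic, Omar, Ben}, |A| = 13.
A ∩ B = {Dana, Amir, Bella, Jude, Kai, Eli, Omar, Ben}, so |A ∩ B| = 8.
A ∖ B = {Leo, Cara, Uma, Tariq, Vic}, so |A ∖ B| = 5.
|A ∩ B|/|A| = 8/13, so the statement is true.

True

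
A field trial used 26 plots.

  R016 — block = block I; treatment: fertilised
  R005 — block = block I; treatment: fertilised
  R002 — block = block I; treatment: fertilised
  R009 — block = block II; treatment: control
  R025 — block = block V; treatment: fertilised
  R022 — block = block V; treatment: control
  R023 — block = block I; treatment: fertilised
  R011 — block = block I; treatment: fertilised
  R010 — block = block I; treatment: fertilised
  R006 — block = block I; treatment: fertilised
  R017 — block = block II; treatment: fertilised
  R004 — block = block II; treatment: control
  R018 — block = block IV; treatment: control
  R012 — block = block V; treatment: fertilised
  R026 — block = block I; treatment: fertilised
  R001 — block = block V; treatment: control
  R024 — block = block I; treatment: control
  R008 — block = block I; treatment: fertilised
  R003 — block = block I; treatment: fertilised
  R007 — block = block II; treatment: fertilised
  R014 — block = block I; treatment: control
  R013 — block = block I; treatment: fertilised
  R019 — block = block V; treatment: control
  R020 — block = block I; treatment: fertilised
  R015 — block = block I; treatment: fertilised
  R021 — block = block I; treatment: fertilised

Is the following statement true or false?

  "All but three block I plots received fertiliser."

The determiner here denotes the relation: |A ∖ B| = 3.
|A| = 16, |A ∩ B| = 14, |A ∖ B| = 2.
|A ∖ B| = 2, so the statement is false.

False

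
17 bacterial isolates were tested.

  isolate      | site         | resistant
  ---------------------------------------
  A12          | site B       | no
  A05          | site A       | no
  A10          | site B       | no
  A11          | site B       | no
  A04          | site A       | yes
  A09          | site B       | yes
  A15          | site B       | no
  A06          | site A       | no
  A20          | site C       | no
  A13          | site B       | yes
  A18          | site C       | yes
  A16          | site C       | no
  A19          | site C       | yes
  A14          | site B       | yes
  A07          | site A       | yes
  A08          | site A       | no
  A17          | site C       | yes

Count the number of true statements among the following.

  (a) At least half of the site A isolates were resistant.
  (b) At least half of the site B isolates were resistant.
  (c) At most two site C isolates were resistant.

0

(a) site A: |A| = 5, |A ∩ B| = 2; needs |A ∩ B| ≥ |A ∖ B| — false.
(b) site B: |A| = 7, |A ∩ B| = 3; needs |A ∩ B| ≥ |A ∖ B| — false.
(c) site C: |A| = 5, |A ∩ B| = 3; needs |A ∩ B| ≤ 2 — false.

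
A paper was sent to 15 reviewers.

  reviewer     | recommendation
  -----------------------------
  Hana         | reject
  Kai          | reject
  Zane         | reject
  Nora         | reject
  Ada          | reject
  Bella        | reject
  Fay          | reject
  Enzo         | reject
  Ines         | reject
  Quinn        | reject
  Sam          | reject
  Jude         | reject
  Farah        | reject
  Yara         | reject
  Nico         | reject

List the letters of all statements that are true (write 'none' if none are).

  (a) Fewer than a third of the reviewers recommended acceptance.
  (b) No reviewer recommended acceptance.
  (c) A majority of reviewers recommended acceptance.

(a), (b)

|A| = 15, |A ∩ B| = 0, |A ∖ B| = 15.
(a) |A ∩ B| / |A| < 1/3: holds.
(b) A ∩ B = ∅ (|A ∩ B| = 0): holds.
(c) |A ∩ B| > |A ∖ B|: fails.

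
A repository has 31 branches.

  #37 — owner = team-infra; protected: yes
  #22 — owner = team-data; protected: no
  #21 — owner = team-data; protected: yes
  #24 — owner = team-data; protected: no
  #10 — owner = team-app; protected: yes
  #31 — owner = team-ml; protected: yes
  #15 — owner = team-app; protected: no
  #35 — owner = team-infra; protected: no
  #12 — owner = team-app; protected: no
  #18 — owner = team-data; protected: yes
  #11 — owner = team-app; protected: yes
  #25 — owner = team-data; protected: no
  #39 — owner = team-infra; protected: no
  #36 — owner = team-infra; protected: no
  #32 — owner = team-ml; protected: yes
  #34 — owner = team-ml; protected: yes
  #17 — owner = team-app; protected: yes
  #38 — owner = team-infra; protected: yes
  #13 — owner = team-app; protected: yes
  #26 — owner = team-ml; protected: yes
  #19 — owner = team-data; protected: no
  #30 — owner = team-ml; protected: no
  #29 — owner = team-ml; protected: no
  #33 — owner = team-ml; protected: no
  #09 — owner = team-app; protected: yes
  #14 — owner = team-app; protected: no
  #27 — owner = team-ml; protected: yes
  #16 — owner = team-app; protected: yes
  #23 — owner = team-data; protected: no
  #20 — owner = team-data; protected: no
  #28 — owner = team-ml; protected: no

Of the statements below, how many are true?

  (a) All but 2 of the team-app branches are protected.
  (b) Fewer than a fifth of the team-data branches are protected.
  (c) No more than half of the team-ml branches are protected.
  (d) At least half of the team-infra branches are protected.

0

(a) team-app: |A| = 9, |A ∩ B| = 6; needs |A ∖ B| = 2 — false.
(b) team-data: |A| = 8, |A ∩ B| = 2; needs |A ∩ B| / |A| < 1/5 — false.
(c) team-ml: |A| = 9, |A ∩ B| = 5; needs |A ∩ B| ≤ |A ∖ B| — false.
(d) team-infra: |A| = 5, |A ∩ B| = 2; needs |A ∩ B| ≥ |A ∖ B| — false.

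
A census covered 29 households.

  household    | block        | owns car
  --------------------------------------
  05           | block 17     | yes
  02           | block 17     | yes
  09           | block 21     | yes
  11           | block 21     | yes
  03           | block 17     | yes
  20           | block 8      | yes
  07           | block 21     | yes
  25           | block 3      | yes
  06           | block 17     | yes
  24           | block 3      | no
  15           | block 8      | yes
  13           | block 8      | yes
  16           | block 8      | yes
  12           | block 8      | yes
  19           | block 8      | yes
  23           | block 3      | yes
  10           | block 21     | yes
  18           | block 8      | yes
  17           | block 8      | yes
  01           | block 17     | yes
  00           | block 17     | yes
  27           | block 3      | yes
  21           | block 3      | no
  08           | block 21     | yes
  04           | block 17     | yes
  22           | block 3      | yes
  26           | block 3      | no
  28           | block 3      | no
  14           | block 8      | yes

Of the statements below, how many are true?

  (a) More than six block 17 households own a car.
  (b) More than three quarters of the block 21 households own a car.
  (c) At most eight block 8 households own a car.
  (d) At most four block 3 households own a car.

3

(a) block 17: |A| = 7, |A ∩ B| = 7; needs |A ∩ B| > 6 — true.
(b) block 21: |A| = 5, |A ∩ B| = 5; needs |A ∩ B| / |A| > 3/4 — true.
(c) block 8: |A| = 9, |A ∩ B| = 9; needs |A ∩ B| ≤ 8 — false.
(d) block 3: |A| = 8, |A ∩ B| = 4; needs |A ∩ B| ≤ 4 — true.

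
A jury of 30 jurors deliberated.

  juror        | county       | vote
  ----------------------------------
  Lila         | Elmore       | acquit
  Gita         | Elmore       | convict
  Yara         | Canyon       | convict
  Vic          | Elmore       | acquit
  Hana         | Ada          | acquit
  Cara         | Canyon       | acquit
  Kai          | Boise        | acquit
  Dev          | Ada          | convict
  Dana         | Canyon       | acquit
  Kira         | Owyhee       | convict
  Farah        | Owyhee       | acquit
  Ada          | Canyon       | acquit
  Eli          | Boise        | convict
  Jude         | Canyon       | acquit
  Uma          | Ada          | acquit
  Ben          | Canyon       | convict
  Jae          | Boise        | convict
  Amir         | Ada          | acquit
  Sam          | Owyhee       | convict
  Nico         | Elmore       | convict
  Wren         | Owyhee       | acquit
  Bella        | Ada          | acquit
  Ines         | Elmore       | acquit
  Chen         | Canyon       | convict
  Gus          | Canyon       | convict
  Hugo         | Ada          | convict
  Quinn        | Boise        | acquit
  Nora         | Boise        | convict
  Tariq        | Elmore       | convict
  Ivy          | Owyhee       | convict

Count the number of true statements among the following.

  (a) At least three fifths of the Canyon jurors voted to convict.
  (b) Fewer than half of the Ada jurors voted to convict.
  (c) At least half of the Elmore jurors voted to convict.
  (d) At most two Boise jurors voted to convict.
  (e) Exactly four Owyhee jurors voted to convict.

2

(a) Canyon: |A| = 8, |A ∩ B| = 4; needs |A ∩ B| / |A| ≥ 3/5 — false.
(b) Ada: |A| = 6, |A ∩ B| = 2; needs |A ∩ B| < |A ∖ B| — true.
(c) Elmore: |A| = 6, |A ∩ B| = 3; needs |A ∩ B| ≥ |A ∖ B| — true.
(d) Boise: |A| = 5, |A ∩ B| = 3; needs |A ∩ B| ≤ 2 — false.
(e) Owyhee: |A| = 5, |A ∩ B| = 3; needs |A ∩ B| = 4 — false.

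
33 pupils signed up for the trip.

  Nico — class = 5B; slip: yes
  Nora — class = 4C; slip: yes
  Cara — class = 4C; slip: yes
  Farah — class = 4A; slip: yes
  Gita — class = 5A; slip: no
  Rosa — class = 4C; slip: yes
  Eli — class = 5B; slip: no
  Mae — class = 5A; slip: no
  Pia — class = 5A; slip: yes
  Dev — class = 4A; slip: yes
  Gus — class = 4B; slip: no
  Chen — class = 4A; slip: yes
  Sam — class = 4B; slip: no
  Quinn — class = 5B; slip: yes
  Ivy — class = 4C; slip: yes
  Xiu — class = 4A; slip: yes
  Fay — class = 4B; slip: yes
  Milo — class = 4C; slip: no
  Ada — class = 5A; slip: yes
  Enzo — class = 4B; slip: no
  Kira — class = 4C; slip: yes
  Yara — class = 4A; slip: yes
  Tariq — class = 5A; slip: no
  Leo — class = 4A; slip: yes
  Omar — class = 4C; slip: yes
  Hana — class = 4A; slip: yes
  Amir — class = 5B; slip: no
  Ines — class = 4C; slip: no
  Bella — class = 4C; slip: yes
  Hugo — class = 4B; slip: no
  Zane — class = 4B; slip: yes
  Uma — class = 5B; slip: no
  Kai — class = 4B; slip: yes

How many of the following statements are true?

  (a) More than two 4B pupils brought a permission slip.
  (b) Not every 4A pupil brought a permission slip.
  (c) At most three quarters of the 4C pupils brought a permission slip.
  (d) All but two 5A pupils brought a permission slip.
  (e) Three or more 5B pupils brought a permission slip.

1

(a) 4B: |A| = 7, |A ∩ B| = 3; needs |A ∩ B| > 2 — true.
(b) 4A: |A| = 7, |A ∩ B| = 7; needs A ⊄ B (|A ∖ B| ≥ 1) — false.
(c) 4C: |A| = 9, |A ∩ B| = 7; needs |A ∩ B| / |A| ≤ 3/4 — false.
(d) 5A: |A| = 5, |A ∩ B| = 2; needs |A ∖ B| = 2 — false.
(e) 5B: |A| = 5, |A ∩ B| = 2; needs |A ∩ B| ≥ 3 — false.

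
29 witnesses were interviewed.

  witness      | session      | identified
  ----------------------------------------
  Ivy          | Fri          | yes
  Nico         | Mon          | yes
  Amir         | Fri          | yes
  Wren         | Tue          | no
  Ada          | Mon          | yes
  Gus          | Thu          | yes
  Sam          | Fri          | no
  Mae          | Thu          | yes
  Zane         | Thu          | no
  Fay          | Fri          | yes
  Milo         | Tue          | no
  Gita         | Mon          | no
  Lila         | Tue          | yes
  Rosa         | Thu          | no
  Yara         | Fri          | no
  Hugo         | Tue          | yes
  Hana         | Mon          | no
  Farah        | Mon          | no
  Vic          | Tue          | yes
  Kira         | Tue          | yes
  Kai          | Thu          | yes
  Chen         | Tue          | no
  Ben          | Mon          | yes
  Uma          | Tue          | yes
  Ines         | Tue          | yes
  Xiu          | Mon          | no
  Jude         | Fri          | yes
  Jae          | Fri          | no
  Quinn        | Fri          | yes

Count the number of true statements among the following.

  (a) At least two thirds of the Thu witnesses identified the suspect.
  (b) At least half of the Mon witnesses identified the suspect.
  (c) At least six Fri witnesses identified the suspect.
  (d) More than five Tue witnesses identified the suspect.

(a) Thu: |A| = 5, |A ∩ B| = 3; needs |A ∩ B| / |A| ≥ 2/3 — false.
(b) Mon: |A| = 7, |A ∩ B| = 3; needs |A ∩ B| ≥ |A ∖ B| — false.
(c) Fri: |A| = 8, |A ∩ B| = 5; needs |A ∩ B| ≥ 6 — false.
(d) Tue: |A| = 9, |A ∩ B| = 6; needs |A ∩ B| > 5 — true.

1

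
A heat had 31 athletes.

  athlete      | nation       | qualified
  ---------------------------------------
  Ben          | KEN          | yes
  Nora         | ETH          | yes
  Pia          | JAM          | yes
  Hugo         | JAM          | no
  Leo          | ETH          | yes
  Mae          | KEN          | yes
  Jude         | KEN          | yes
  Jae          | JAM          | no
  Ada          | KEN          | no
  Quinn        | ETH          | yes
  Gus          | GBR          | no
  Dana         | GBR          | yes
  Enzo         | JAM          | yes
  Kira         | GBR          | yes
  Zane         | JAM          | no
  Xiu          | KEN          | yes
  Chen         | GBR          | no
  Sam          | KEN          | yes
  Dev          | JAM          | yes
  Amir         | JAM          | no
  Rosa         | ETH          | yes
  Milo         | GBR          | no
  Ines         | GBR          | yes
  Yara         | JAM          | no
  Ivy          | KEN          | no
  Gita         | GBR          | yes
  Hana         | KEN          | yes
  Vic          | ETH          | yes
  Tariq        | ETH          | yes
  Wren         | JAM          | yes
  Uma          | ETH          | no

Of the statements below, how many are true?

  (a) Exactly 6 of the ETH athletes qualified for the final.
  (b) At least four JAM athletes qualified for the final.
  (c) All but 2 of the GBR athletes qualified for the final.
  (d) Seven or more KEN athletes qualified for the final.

(a) ETH: |A| = 7, |A ∩ B| = 6; needs |A ∩ B| = 6 — true.
(b) JAM: |A| = 9, |A ∩ B| = 4; needs |A ∩ B| ≥ 4 — true.
(c) GBR: |A| = 7, |A ∩ B| = 4; needs |A ∖ B| = 2 — false.
(d) KEN: |A| = 8, |A ∩ B| = 6; needs |A ∩ B| ≥ 7 — false.

2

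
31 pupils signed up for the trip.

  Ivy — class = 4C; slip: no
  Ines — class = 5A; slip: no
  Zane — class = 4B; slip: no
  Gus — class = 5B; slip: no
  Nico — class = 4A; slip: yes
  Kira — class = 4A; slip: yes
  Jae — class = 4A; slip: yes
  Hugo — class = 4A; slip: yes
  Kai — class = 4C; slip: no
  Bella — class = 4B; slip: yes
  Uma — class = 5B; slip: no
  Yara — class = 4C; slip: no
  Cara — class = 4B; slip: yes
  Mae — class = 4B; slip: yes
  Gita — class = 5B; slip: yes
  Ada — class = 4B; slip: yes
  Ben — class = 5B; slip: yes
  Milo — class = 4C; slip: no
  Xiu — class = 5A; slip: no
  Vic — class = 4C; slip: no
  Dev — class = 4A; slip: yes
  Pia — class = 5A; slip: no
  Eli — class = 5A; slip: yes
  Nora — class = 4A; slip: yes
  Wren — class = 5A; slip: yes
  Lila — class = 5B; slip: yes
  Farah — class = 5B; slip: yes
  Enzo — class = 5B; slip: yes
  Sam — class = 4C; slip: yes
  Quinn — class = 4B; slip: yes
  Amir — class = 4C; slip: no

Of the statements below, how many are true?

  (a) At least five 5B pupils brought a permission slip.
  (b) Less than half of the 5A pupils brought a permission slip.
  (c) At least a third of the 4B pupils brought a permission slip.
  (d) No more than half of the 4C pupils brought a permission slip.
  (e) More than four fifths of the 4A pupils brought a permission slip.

(a) 5B: |A| = 7, |A ∩ B| = 5; needs |A ∩ B| ≥ 5 — true.
(b) 5A: |A| = 5, |A ∩ B| = 2; needs |A ∩ B| < |A ∖ B| — true.
(c) 4B: |A| = 6, |A ∩ B| = 5; needs |A ∩ B| / |A| ≥ 1/3 — true.
(d) 4C: |A| = 7, |A ∩ B| = 1; needs |A ∩ B| ≤ |A ∖ B| — true.
(e) 4A: |A| = 6, |A ∩ B| = 6; needs |A ∩ B| / |A| > 4/5 — true.

5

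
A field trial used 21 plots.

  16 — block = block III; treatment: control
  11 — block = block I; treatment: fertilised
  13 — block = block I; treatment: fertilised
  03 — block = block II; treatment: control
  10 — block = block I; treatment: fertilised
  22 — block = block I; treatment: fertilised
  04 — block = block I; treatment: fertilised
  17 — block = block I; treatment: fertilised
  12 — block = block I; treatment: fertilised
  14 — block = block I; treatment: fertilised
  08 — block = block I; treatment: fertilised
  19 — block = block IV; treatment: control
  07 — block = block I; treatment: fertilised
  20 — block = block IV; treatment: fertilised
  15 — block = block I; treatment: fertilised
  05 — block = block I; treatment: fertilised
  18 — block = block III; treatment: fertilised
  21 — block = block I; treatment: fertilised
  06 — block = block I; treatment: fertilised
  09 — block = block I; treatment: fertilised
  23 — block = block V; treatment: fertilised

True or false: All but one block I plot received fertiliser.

Truth condition: |A ∖ B| = 1.
|A| = 15, |A ∩ B| = 15, |A ∖ B| = 0.
|A ∖ B| = 0, so the statement is false.

False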